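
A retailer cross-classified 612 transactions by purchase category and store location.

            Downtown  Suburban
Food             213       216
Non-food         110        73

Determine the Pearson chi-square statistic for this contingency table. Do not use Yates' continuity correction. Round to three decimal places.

5.630

Row totals: 429, 183. Column totals: 323, 289. Grand total N = 612.
Expected counts (row total × column total / N):
  Food, Downtown: 429×323/612 = 226.4167
  Food, Suburban: 429×289/612 = 202.5833
  Non-food, Downtown: 183×323/612 = 96.5833
  Non-food, Suburban: 183×289/612 = 86.4167
Contributions (O − E)²/E:
  (213 − 226.4167)²/226.4167 = 0.7950
  (216 − 202.5833)²/202.5833 = 0.8886
  (110 − 96.5833)²/96.5833 = 1.8638
  (73 − 86.4167)²/86.4167 = 2.0830
χ² = 0.7950 + 0.8886 + 1.8638 + 2.0830 = 5.630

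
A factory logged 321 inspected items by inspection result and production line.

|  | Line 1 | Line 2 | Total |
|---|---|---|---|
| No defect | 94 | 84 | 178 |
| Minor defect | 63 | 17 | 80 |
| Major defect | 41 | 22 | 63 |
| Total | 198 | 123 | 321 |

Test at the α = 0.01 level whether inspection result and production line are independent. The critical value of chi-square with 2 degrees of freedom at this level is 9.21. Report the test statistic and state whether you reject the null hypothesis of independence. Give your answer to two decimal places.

16.10; reject H₀

Grand total N = 321.
Expected counts (row total × column total / N):
  No defect, Line 1: 178×198/321 = 109.794
  No defect, Line 2: 178×123/321 = 68.206
  Minor defect, Line 1: 80×198/321 = 49.346
  Minor defect, Line 2: 80×123/321 = 30.654
  Major defect, Line 1: 63×198/321 = 38.860
  Major defect, Line 2: 63×123/321 = 24.140
Contributions (O − E)²/E:
  (94 − 109.794)²/109.794 = 2.2720
  (84 − 68.206)²/68.206 = 3.6573
  (63 − 49.346)²/49.346 = 3.7781
  (17 − 30.654)²/30.654 = 6.0818
  (41 − 38.860)²/38.860 = 0.1178
  (22 − 24.140)²/24.140 = 0.1897
χ² = 2.2720 + 3.6573 + 3.7781 + 6.0818 + 0.1178 + 0.1897 = 16.10
df = (3−1)(2−1) = 2. Since 16.10 > 9.21, reject the null hypothesis of independence at α = 0.01.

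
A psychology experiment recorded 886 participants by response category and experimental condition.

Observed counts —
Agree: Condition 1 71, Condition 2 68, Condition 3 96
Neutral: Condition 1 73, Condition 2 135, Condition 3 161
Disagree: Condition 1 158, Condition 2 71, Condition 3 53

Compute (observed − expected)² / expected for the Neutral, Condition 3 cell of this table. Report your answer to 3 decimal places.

Row total (Neutral) = 369; column total (Condition 3) = 310; N = 886.
Expected count E = 369 × 310 / 886 = 129.1084.
Contribution = (O − E)²/E = (161 − 129.1084)² / 129.1084 = 7.878.

7.878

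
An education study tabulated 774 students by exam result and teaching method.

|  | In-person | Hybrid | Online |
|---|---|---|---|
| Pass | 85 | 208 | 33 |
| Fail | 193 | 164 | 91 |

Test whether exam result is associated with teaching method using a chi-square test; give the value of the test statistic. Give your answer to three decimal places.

Row totals: 326, 448. Column totals: 278, 372, 124. Grand total N = 774.
Expected counts (row total × column total / N):
  Pass, In-person: 326×278/774 = 117.0904
  Pass, Hybrid: 326×372/774 = 156.6822
  Pass, Online: 326×124/774 = 52.2274
  Fail, In-person: 448×278/774 = 160.9096
  Fail, Hybrid: 448×372/774 = 215.3178
  Fail, Online: 448×124/774 = 71.7726
Contributions (O − E)²/E:
  (85 − 117.0904)²/117.0904 = 8.7949
  (208 − 156.6822)²/156.6822 = 16.8080
  (33 − 52.2274)²/52.2274 = 7.0785
  (193 − 160.9096)²/160.9096 = 6.3998
  (164 − 215.3178)²/215.3178 = 12.2308
  (91 − 71.7726)²/71.7726 = 5.1509
χ² = 8.7949 + 16.8080 + 7.0785 + 6.3998 + 12.2308 + 5.1509 = 56.463

56.463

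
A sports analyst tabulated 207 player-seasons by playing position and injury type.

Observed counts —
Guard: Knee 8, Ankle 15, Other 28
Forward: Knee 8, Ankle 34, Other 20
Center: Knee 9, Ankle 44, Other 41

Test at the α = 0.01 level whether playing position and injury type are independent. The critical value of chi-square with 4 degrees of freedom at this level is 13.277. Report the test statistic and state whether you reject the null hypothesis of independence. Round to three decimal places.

Row totals: 51, 62, 94. Column totals: 25, 93, 89. Grand total N = 207.
Expected counts (row total × column total / N):
  Guard, Knee: 51×25/207 = 6.1594
  Guard, Ankle: 51×93/207 = 22.9130
  Guard, Other: 51×89/207 = 21.9275
  Forward, Knee: 62×25/207 = 7.4879
  Forward, Ankle: 62×93/207 = 27.8551
  Forward, Other: 62×89/207 = 26.6570
  Center, Knee: 94×25/207 = 11.3527
  Center, Ankle: 94×93/207 = 42.2319
  Center, Other: 94×89/207 = 40.4155
Contributions (O − E)²/E:
  (8 − 6.1594)²/6.1594 = 0.5500
  (15 − 22.9130)²/22.9130 = 2.7328
  (28 − 21.9275)²/21.9275 = 1.6817
  (8 − 7.4879)²/7.4879 = 0.0350
  (34 − 27.8551)²/27.8551 = 1.3556
  (20 − 26.6570)²/26.6570 = 1.6624
  (9 − 11.3527)²/11.3527 = 0.4876
  (44 − 42.2319)²/42.2319 = 0.0740
  (41 − 40.4155)²/40.4155 = 0.0085
χ² = 0.5500 + 2.7328 + 1.6817 + 0.0350 + 1.3556 + 1.6624 + 0.4876 + 0.0740 + 0.0085 = 8.588
df = (3−1)(3−1) = 4. Since 8.588 < 13.277, fail to reject the null hypothesis of independence at α = 0.01.

8.588; fail to reject H₀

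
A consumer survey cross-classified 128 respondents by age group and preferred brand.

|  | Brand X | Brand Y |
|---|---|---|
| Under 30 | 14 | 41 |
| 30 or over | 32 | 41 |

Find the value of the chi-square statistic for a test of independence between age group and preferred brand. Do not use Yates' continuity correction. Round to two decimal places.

4.60

Row totals: 55, 73. Column totals: 46, 82. Grand total N = 128.
Expected counts (row total × column total / N):
  Under 30, Brand X: 55×46/128 = 19.766
  Under 30, Brand Y: 55×82/128 = 35.234
  30 or over, Brand X: 73×46/128 = 26.234
  30 or over, Brand Y: 73×82/128 = 46.766
Contributions (O − E)²/E:
  (14 − 19.766)²/19.766 = 1.6820
  (41 − 35.234)²/35.234 = 0.9436
  (32 − 26.234)²/26.234 = 1.2673
  (41 − 46.766)²/46.766 = 0.7109
χ² = 1.6820 + 0.9436 + 1.2673 + 0.7109 = 4.60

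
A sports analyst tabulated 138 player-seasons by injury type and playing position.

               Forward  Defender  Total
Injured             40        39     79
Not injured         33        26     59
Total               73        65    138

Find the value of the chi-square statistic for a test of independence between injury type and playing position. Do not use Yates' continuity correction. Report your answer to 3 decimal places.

Grand total N = 138.
Expected counts (row total × column total / N):
  Injured, Forward: 79×73/138 = 41.7899
  Injured, Defender: 79×65/138 = 37.2101
  Not injured, Forward: 59×73/138 = 31.2101
  Not injured, Defender: 59×65/138 = 27.7899
Contributions (O − E)²/E:
  (40 − 41.7899)²/41.7899 = 0.0767
  (39 − 37.2101)²/37.2101 = 0.0861
  (33 − 31.2101)²/31.2101 = 0.1027
  (26 − 27.7899)²/27.7899 = 0.1153
χ² = 0.0767 + 0.0861 + 0.1027 + 0.1153 = 0.381

0.381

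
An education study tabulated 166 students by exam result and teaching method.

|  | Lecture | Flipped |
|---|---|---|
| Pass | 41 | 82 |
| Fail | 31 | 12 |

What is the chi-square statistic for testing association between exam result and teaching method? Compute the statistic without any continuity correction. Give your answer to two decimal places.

19.49

Row totals: 123, 43. Column totals: 72, 94. Grand total N = 166.
Expected counts (row total × column total / N):
  Pass, Lecture: 123×72/166 = 53.349
  Pass, Flipped: 123×94/166 = 69.651
  Fail, Lecture: 43×72/166 = 18.651
  Fail, Flipped: 43×94/166 = 24.349
Contributions (O − E)²/E:
  (41 − 53.349)²/53.349 = 2.8585
  (82 − 69.651)²/69.651 = 2.1895
  (31 − 18.651)²/18.651 = 8.1764
  (12 − 24.349)²/24.349 = 6.2630
χ² = 2.8585 + 2.1895 + 8.1764 + 6.2630 = 19.49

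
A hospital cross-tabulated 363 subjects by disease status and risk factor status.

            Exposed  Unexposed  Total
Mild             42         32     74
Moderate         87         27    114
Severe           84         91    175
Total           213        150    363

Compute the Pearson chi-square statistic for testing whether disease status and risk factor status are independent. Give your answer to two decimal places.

Grand total N = 363.
Expected counts (row total × column total / N):
  Mild, Exposed: 74×213/363 = 43.421
  Mild, Unexposed: 74×150/363 = 30.579
  Moderate, Exposed: 114×213/363 = 66.893
  Moderate, Unexposed: 114×150/363 = 47.107
  Severe, Exposed: 175×213/363 = 102.686
  Severe, Unexposed: 175×150/363 = 72.314
Contributions (O − E)²/E:
  (42 − 43.421)²/43.421 = 0.0465
  (32 − 30.579)²/30.579 = 0.0660
  (87 − 66.893)²/66.893 = 6.0439
  (27 − 47.107)²/47.107 = 8.5824
  (84 − 102.686)²/102.686 = 3.4003
  (91 − 72.314)²/72.314 = 4.8285
χ² = 0.0465 + 0.0660 + 6.0439 + 8.5824 + 3.4003 + 4.8285 = 22.97

22.97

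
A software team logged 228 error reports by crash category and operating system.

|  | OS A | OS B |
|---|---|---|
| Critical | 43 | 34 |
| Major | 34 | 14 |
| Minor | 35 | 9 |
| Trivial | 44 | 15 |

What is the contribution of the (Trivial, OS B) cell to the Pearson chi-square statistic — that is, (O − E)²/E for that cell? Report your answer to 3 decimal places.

0.708

Row total (Trivial) = 59; column total (OS B) = 72; N = 228.
Expected count E = 59 × 72 / 228 = 18.6316.
Contribution = (O − E)²/E = (15 − 18.6316)² / 18.6316 = 0.708.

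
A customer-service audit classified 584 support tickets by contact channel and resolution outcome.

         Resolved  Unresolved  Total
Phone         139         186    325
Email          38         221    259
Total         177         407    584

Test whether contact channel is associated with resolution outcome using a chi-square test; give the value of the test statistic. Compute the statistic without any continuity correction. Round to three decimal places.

53.872

Grand total N = 584.
Expected counts (row total × column total / N):
  Phone, Resolved: 325×177/584 = 98.5017
  Phone, Unresolved: 325×407/584 = 226.4983
  Email, Resolved: 259×177/584 = 78.4983
  Email, Unresolved: 259×407/584 = 180.5017
Contributions (O − E)²/E:
  (139 − 98.5017)²/98.5017 = 16.6506
  (186 − 226.4983)²/226.4983 = 7.2412
  (38 − 78.4983)²/78.4983 = 20.8936
  (221 − 180.5017)²/180.5017 = 9.0864
χ² = 16.6506 + 7.2412 + 20.8936 + 9.0864 = 53.872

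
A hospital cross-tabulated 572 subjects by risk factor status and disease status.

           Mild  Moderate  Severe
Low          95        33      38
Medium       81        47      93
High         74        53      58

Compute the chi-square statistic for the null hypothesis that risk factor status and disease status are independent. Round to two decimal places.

Row totals: 166, 221, 185. Column totals: 250, 133, 189. Grand total N = 572.
Expected counts (row total × column total / N):
  Low, Mild: 166×250/572 = 72.552
  Low, Moderate: 166×133/572 = 38.598
  Low, Severe: 166×189/572 = 54.850
  Medium, Mild: 221×250/572 = 96.591
  Medium, Moderate: 221×133/572 = 51.386
  Medium, Severe: 221×189/572 = 73.023
  High, Mild: 185×250/572 = 80.857
  High, Moderate: 185×133/572 = 43.016
  High, Severe: 185×189/572 = 61.128
Contributions (O − E)²/E:
  (95 − 72.552)²/72.552 = 6.9455
  (33 − 38.598)²/38.598 = 0.8119
  (38 − 54.850)²/54.850 = 5.1763
  (81 − 96.591)²/96.591 = 2.5166
  (47 − 51.386)²/51.386 = 0.3744
  (93 − 73.023)²/73.023 = 5.4651
  (74 − 80.857)²/80.857 = 0.5815
  (53 − 43.016)²/43.016 = 2.3173
  (58 − 61.128)²/61.128 = 0.1601
χ² = 6.9455 + 0.8119 + 5.1763 + 2.5166 + 0.3744 + 5.4651 + 0.5815 + 2.3173 + 0.1601 = 24.35

24.35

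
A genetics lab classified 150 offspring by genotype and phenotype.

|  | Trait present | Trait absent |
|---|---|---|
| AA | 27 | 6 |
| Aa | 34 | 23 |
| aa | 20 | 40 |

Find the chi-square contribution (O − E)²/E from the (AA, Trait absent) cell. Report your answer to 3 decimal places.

5.552

Row total (AA) = 33; column total (Trait absent) = 69; N = 150.
Expected count E = 33 × 69 / 150 = 15.1800.
Contribution = (O − E)²/E = (6 − 15.1800)² / 15.1800 = 5.552.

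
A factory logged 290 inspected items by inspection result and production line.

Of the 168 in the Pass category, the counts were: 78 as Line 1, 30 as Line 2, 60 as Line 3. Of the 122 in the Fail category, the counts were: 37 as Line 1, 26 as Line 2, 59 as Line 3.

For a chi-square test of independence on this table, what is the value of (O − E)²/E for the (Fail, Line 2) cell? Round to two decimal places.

0.25

Row total (Fail) = 122; column total (Line 2) = 56; N = 290.
Expected count E = 122 × 56 / 290 = 23.559.
Contribution = (O − E)²/E = (26 − 23.559)² / 23.559 = 0.25.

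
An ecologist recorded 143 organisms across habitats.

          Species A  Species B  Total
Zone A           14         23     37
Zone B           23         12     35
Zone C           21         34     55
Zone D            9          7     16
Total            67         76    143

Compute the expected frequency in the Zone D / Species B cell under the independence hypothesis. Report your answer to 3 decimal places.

Row total (Zone D) = 16; column total (Species B) = 76; grand total N = 143.
Expected count = (row total × column total) / N = 16 × 76 / 143 = 8.503.

8.503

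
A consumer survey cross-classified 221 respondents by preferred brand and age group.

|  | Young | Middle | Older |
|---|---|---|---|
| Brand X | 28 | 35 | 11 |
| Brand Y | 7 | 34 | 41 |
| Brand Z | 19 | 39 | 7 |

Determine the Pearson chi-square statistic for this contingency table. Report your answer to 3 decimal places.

43.877

Row totals: 74, 82, 65. Column totals: 54, 108, 59. Grand total N = 221.
Expected counts (row total × column total / N):
  Brand X, Young: 74×54/221 = 18.08145
  Brand X, Middle: 74×108/221 = 36.16290
  Brand X, Older: 74×59/221 = 19.75566
  Brand Y, Young: 82×54/221 = 20.03620
  Brand Y, Middle: 82×108/221 = 40.07240
  Brand Y, Older: 82×59/221 = 21.89140
  Brand Z, Young: 65×54/221 = 15.88235
  Brand Z, Middle: 65×108/221 = 31.76471
  Brand Z, Older: 65×59/221 = 17.35294
Contributions (O − E)²/E:
  (28 − 18.08145)²/18.08145 = 5.4408
  (35 − 36.16290)²/36.16290 = 0.0374
  (11 − 19.75566)²/19.75566 = 3.8805
  (7 − 20.03620)²/20.03620 = 8.4818
  (34 − 40.07240)²/40.07240 = 0.9202
  (41 − 21.89140)²/21.89140 = 16.6795
  (19 − 15.88235)²/15.88235 = 0.6120
  (39 − 31.76471)²/31.76471 = 1.6480
  (7 − 17.35294)²/17.35294 = 6.1767
χ² = 5.4408 + 0.0374 + 3.8805 + 8.4818 + 0.9202 + 16.6795 + 0.6120 + 1.6480 + 6.1767 = 43.877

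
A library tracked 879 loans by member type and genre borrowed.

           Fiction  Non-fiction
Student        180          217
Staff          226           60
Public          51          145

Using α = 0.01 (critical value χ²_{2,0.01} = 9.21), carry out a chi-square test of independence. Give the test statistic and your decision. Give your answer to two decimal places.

Row totals: 397, 286, 196. Column totals: 457, 422. Grand total N = 879.
Expected counts (row total × column total / N):
  Student, Fiction: 397×457/879 = 206.404
  Student, Non-fiction: 397×422/879 = 190.596
  Staff, Fiction: 286×457/879 = 148.694
  Staff, Non-fiction: 286×422/879 = 137.306
  Public, Fiction: 196×457/879 = 101.902
  Public, Non-fiction: 196×422/879 = 94.098
Contributions (O − E)²/E:
  (180 − 206.404)²/206.404 = 3.3777
  (217 − 190.596)²/190.596 = 3.6578
  (226 − 148.694)²/148.694 = 40.1914
  (60 − 137.306)²/137.306 = 43.5248
  (51 − 101.902)²/101.902 = 25.4265
  (145 − 94.098)²/94.098 = 27.5353
χ² = 3.3777 + 3.6578 + 40.1914 + 43.5248 + 25.4265 + 27.5353 = 143.71
df = (3−1)(2−1) = 2. Since 143.71 > 9.21, reject the null hypothesis of independence at α = 0.01.

143.71; reject H₀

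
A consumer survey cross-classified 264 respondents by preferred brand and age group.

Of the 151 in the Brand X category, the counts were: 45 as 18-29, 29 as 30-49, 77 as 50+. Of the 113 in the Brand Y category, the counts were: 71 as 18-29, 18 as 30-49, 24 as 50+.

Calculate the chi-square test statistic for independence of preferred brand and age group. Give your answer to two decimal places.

31.39

Row totals: 151, 113. Column totals: 116, 47, 101. Grand total N = 264.
Expected counts (row total × column total / N):
  Brand X, 18-29: 151×116/264 = 66.348
  Brand X, 30-49: 151×47/264 = 26.883
  Brand X, 50+: 151×101/264 = 57.769
  Brand Y, 18-29: 113×116/264 = 49.652
  Brand Y, 30-49: 113×47/264 = 20.117
  Brand Y, 50+: 113×101/264 = 43.231
Contributions (O − E)²/E:
  (45 − 66.348)²/66.348 = 6.8689
  (29 − 26.883)²/26.883 = 0.1667
  (77 − 57.769)²/57.769 = 6.4019
  (71 − 49.652)²/49.652 = 9.1786
  (18 − 20.117)²/20.117 = 0.2228
  (24 − 43.231)²/43.231 = 8.5548
χ² = 6.8689 + 0.1667 + 6.4019 + 9.1786 + 0.2228 + 8.5548 = 31.39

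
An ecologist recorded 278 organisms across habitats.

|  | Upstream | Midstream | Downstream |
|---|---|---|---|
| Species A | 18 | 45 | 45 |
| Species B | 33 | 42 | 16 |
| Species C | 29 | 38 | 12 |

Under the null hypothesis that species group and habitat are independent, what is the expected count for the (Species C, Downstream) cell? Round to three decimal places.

20.745

Row total (Species C) = 79; column total (Downstream) = 73; grand total N = 278.
Expected count = (row total × column total) / N = 79 × 73 / 278 = 20.745.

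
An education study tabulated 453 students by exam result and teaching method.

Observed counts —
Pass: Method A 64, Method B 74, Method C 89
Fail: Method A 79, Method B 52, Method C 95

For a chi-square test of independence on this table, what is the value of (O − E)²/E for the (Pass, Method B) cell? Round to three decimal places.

1.868

Row total (Pass) = 227; column total (Method B) = 126; N = 453.
Expected count E = 227 × 126 / 453 = 63.1391.
Contribution = (O − E)²/E = (74 − 63.1391)² / 63.1391 = 1.868.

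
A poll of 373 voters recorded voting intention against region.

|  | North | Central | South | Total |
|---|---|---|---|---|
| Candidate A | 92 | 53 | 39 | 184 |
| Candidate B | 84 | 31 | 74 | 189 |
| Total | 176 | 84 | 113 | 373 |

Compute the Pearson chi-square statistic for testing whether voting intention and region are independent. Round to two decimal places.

16.90

Grand total N = 373.
Expected counts (row total × column total / N):
  Candidate A, North: 184×176/373 = 86.820
  Candidate A, Central: 184×84/373 = 41.437
  Candidate A, South: 184×113/373 = 55.743
  Candidate B, North: 189×176/373 = 89.180
  Candidate B, Central: 189×84/373 = 42.563
  Candidate B, South: 189×113/373 = 57.257
Contributions (O − E)²/E:
  (92 − 86.820)²/86.820 = 0.3091
  (53 − 41.437)²/41.437 = 3.2267
  (39 − 55.743)²/55.743 = 5.0289
  (84 − 89.180)²/89.180 = 0.3009
  (31 − 42.563)²/42.563 = 3.1413
  (74 − 57.257)²/57.257 = 4.8960
χ² = 0.3091 + 3.2267 + 5.0289 + 0.3009 + 3.1413 + 4.8960 = 16.90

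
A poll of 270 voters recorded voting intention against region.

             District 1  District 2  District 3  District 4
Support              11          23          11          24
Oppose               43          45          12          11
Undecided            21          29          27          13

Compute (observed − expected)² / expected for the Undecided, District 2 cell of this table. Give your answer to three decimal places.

Row total (Undecided) = 90; column total (District 2) = 97; N = 270.
Expected count E = 90 × 97 / 270 = 32.3333.
Contribution = (O − E)²/E = (29 − 32.3333)² / 32.3333 = 0.344.

0.344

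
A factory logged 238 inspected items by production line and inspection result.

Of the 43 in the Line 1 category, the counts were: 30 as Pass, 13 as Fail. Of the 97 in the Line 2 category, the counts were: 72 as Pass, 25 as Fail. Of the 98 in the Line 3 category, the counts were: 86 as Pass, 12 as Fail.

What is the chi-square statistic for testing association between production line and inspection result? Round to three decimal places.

8.067

Row totals: 43, 97, 98. Column totals: 188, 50. Grand total N = 238.
Expected counts (row total × column total / N):
  Line 1, Pass: 43×188/238 = 33.96639
  Line 1, Fail: 43×50/238 = 9.03361
  Line 2, Pass: 97×188/238 = 76.62185
  Line 2, Fail: 97×50/238 = 20.37815
  Line 3, Pass: 98×188/238 = 77.41176
  Line 3, Fail: 98×50/238 = 20.58824
Contributions (O − E)²/E:
  (30 − 33.96639)²/33.96639 = 0.4632
  (13 − 9.03361)²/9.03361 = 1.7415
  (72 − 76.62185)²/76.62185 = 0.2788
  (25 − 20.37815)²/20.37815 = 1.0483
  (86 − 77.41176)²/77.41176 = 0.9528
  (12 − 20.58824)²/20.58824 = 3.5825
χ² = 0.4632 + 1.7415 + 0.2788 + 1.0483 + 0.9528 + 3.5825 = 8.067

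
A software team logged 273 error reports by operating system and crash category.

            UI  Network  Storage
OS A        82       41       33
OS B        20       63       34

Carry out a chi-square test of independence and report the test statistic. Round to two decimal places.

37.55

Row totals: 156, 117. Column totals: 102, 104, 67. Grand total N = 273.
Expected counts (row total × column total / N):
  OS A, UI: 156×102/273 = 58.286
  OS A, Network: 156×104/273 = 59.429
  OS A, Storage: 156×67/273 = 38.286
  OS B, UI: 117×102/273 = 43.714
  OS B, Network: 117×104/273 = 44.571
  OS B, Storage: 117×67/273 = 28.714
Contributions (O − E)²/E:
  (82 − 58.286)²/58.286 = 9.6482
  (41 − 59.429)²/59.429 = 5.7149
  (33 − 38.286)²/38.286 = 0.7298
  (20 − 43.714)²/43.714 = 12.8644
  (63 − 44.571)²/44.571 = 7.6199
  (34 − 28.714)²/28.714 = 0.9731
χ² = 9.6482 + 5.7149 + 0.7298 + 12.8644 + 7.6199 + 0.9731 = 37.55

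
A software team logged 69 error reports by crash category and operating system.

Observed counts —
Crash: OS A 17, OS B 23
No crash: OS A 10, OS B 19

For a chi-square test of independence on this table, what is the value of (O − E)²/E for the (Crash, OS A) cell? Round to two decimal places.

Row total (Crash) = 40; column total (OS A) = 27; N = 69.
Expected count E = 40 × 27 / 69 = 15.652.
Contribution = (O − E)²/E = (17 − 15.652)² / 15.652 = 0.12.

0.12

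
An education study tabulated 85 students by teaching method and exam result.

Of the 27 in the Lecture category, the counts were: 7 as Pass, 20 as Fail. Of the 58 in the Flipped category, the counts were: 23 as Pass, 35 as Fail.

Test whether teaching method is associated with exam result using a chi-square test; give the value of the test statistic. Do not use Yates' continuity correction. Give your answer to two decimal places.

1.52

Row totals: 27, 58. Column totals: 30, 55. Grand total N = 85.
Expected counts (row total × column total / N):
  Lecture, Pass: 27×30/85 = 9.529
  Lecture, Fail: 27×55/85 = 17.471
  Flipped, Pass: 58×30/85 = 20.471
  Flipped, Fail: 58×55/85 = 37.529
Contributions (O − E)²/E:
  (7 − 9.529)²/9.529 = 0.6712
  (20 − 17.471)²/17.471 = 0.3661
  (23 − 20.471)²/20.471 = 0.3124
  (35 − 37.529)²/37.529 = 0.1704
χ² = 0.6712 + 0.3661 + 0.3124 + 0.1704 = 1.52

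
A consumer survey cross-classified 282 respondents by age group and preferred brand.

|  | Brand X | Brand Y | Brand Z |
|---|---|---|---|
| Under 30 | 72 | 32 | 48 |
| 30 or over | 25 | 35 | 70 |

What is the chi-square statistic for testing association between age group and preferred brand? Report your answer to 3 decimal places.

Row totals: 152, 130. Column totals: 97, 67, 118. Grand total N = 282.
Expected counts (row total × column total / N):
  Under 30, Brand X: 152×97/282 = 52.2837
  Under 30, Brand Y: 152×67/282 = 36.1135
  Under 30, Brand Z: 152×118/282 = 63.6028
  30 or over, Brand X: 130×97/282 = 44.7163
  30 or over, Brand Y: 130×67/282 = 30.8865
  30 or over, Brand Z: 130×118/282 = 54.3972
Contributions (O − E)²/E:
  (72 − 52.2837)²/52.2837 = 7.4351
  (32 − 36.1135)²/36.1135 = 0.4685
  (48 − 63.6028)²/63.6028 = 3.8276
  (25 − 44.7163)²/44.7163 = 8.6933
  (35 − 30.8865)²/30.8865 = 0.5478
  (70 − 54.3972)²/54.3972 = 4.4754
χ² = 7.4351 + 0.4685 + 3.8276 + 8.6933 + 0.5478 + 4.4754 = 25.448

25.448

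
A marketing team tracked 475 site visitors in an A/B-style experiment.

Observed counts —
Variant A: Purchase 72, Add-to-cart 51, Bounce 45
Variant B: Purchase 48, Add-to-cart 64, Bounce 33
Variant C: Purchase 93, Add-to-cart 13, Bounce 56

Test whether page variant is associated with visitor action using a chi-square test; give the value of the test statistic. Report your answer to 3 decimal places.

Row totals: 168, 145, 162. Column totals: 213, 128, 134. Grand total N = 475.
Expected counts (row total × column total / N):
  Variant A, Purchase: 168×213/475 = 75.3347
  Variant A, Add-to-cart: 168×128/475 = 45.2716
  Variant A, Bounce: 168×134/475 = 47.3937
  Variant B, Purchase: 145×213/475 = 65.0211
  Variant B, Add-to-cart: 145×128/475 = 39.0737
  Variant B, Bounce: 145×134/475 = 40.9053
  Variant C, Purchase: 162×213/475 = 72.6442
  Variant C, Add-to-cart: 162×128/475 = 43.6547
  Variant C, Bounce: 162×134/475 = 45.7011
Contributions (O − E)²/E:
  (72 − 75.3347)²/75.3347 = 0.1476
  (51 − 45.2716)²/45.2716 = 0.7248
  (45 − 47.3937)²/47.3937 = 0.1209
  (48 − 65.0211)²/65.0211 = 4.4558
  (64 − 39.0737)²/39.0737 = 15.9012
  (33 − 40.9053)²/40.9053 = 1.5278
  (93 − 72.6442)²/72.6442 = 5.7039
  (13 − 43.6547)²/43.6547 = 21.5260
  (56 − 45.7011)²/45.7011 = 2.3209
χ² = 0.1476 + 0.7248 + 0.1209 + 4.4558 + 15.9012 + 1.5278 + 5.7039 + 21.5260 + 2.3209 = 52.429

52.429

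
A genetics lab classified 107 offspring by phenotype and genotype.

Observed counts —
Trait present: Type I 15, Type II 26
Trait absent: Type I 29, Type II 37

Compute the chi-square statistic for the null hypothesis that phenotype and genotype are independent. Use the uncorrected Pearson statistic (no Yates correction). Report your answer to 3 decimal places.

Row totals: 41, 66. Column totals: 44, 63. Grand total N = 107.
Expected counts (row total × column total / N):
  Trait present, Type I: 41×44/107 = 16.8598
  Trait present, Type II: 41×63/107 = 24.1402
  Trait absent, Type I: 66×44/107 = 27.1402
  Trait absent, Type II: 66×63/107 = 38.8598
Contributions (O − E)²/E:
  (15 − 16.8598)²/16.8598 = 0.2052
  (26 − 24.1402)²/24.1402 = 0.1433
  (29 − 27.1402)²/27.1402 = 0.1274
  (37 − 38.8598)²/38.8598 = 0.0890
χ² = 0.2052 + 0.1433 + 0.1274 + 0.0890 = 0.565

0.565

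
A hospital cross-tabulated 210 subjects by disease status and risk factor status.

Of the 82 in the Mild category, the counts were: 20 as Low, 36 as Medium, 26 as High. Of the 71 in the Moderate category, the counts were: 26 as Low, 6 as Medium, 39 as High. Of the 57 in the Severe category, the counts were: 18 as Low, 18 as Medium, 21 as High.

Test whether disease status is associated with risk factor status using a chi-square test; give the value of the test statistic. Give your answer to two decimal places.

24.22

Row totals: 82, 71, 57. Column totals: 64, 60, 86. Grand total N = 210.
Expected counts (row total × column total / N):
  Mild, Low: 82×64/210 = 24.990
  Mild, Medium: 82×60/210 = 23.429
  Mild, High: 82×86/210 = 33.581
  Moderate, Low: 71×64/210 = 21.638
  Moderate, Medium: 71×60/210 = 20.286
  Moderate, High: 71×86/210 = 29.076
  Severe, Low: 57×64/210 = 17.371
  Severe, Medium: 57×60/210 = 16.286
  Severe, High: 57×86/210 = 23.343
Contributions (O − E)²/E:
  (20 − 24.990)²/24.990 = 0.9964
  (36 − 23.429)²/23.429 = 6.7451
  (26 − 33.581)²/33.581 = 1.7114
  (26 − 21.638)²/21.638 = 0.8793
  (6 − 20.286)²/20.286 = 10.0606
  (39 − 29.076)²/29.076 = 3.3872
  (18 − 17.371)²/17.371 = 0.0228
  (18 − 16.286)²/16.286 = 0.1804
  (21 − 23.343)²/23.343 = 0.2352
χ² = 0.9964 + 6.7451 + 1.7114 + 0.8793 + 10.0606 + 3.3872 + 0.0228 + 0.1804 + 0.2352 = 24.22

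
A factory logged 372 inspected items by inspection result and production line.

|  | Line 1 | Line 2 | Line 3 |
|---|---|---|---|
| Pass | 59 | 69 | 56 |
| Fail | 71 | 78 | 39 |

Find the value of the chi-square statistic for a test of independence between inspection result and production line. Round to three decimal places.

Row totals: 184, 188. Column totals: 130, 147, 95. Grand total N = 372.
Expected counts (row total × column total / N):
  Pass, Line 1: 184×130/372 = 64.3011
  Pass, Line 2: 184×147/372 = 72.7097
  Pass, Line 3: 184×95/372 = 46.9892
  Fail, Line 1: 188×130/372 = 65.6989
  Fail, Line 2: 188×147/372 = 74.2903
  Fail, Line 3: 188×95/372 = 48.0108
Contributions (O − E)²/E:
  (59 − 64.3011)²/64.3011 = 0.4370
  (69 − 72.7097)²/72.7097 = 0.1893
  (56 − 46.9892)²/46.9892 = 1.7279
  (71 − 65.6989)²/65.6989 = 0.4277
  (78 − 74.2903)²/74.2903 = 0.1852
  (39 − 48.0108)²/48.0108 = 1.6912
χ² = 0.4370 + 0.1893 + 1.7279 + 0.4277 + 0.1852 + 1.6912 = 4.658

4.658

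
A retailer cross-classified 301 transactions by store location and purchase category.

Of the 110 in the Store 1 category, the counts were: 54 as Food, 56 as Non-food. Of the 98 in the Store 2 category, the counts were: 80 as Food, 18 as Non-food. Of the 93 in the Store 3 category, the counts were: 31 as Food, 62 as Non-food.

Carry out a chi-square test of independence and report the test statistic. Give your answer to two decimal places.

Row totals: 110, 98, 93. Column totals: 165, 136. Grand total N = 301.
Expected counts (row total × column total / N):
  Store 1, Food: 110×165/301 = 60.299
  Store 1, Non-food: 110×136/301 = 49.701
  Store 2, Food: 98×165/301 = 53.721
  Store 2, Non-food: 98×136/301 = 44.279
  Store 3, Food: 93×165/301 = 50.980
  Store 3, Non-food: 93×136/301 = 42.020
Contributions (O − E)²/E:
  (54 − 60.299)²/60.299 = 0.6580
  (56 − 49.701)²/49.701 = 0.7983
  (80 − 53.721)²/53.721 = 12.8550
  (18 − 44.279)²/44.279 = 15.5962
  (31 − 50.980)²/50.980 = 7.8305
  (62 − 42.020)²/42.020 = 9.5002
χ² = 0.6580 + 0.7983 + 12.8550 + 15.5962 + 7.8305 + 9.5002 = 47.24

47.24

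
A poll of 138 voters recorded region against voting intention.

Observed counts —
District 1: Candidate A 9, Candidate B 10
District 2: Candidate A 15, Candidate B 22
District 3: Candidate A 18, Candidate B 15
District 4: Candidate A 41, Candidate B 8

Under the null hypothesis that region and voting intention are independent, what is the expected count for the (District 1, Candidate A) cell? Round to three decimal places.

Row total (District 1) = 19; column total (Candidate A) = 83; grand total N = 138.
Expected count = (row total × column total) / N = 19 × 83 / 138 = 11.428.

11.428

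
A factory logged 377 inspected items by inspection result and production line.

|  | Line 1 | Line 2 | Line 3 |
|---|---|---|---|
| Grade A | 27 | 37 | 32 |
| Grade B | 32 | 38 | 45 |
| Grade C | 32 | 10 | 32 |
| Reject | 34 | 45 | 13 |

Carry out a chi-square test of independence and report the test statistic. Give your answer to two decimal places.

33.72

Row totals: 96, 115, 74, 92. Column totals: 125, 130, 122. Grand total N = 377.
Expected counts (row total × column total / N):
  Grade A, Line 1: 96×125/377 = 31.830
  Grade A, Line 2: 96×130/377 = 33.103
  Grade A, Line 3: 96×122/377 = 31.066
  Grade B, Line 1: 115×125/377 = 38.130
  Grade B, Line 2: 115×130/377 = 39.655
  Grade B, Line 3: 115×122/377 = 37.215
  Grade C, Line 1: 74×125/377 = 24.536
  Grade C, Line 2: 74×130/377 = 25.517
  Grade C, Line 3: 74×122/377 = 23.947
  Reject, Line 1: 92×125/377 = 30.504
  Reject, Line 2: 92×130/377 = 31.724
  Reject, Line 3: 92×122/377 = 29.772
Contributions (O − E)²/E:
  (27 − 31.830)²/31.830 = 0.7329
  (37 − 33.103)²/33.103 = 0.4588
  (32 − 31.066)²/31.066 = 0.0281
  (32 − 38.130)²/38.130 = 0.9855
  (38 − 39.655)²/39.655 = 0.0691
  (45 − 37.215)²/37.215 = 1.6285
  (32 − 24.536)²/24.536 = 2.2706
  (10 − 25.517)²/25.517 = 9.4360
  (32 − 23.947)²/23.947 = 2.7081
  (34 − 30.504)²/30.504 = 0.4007
  (45 − 31.724)²/31.724 = 5.5558
  (13 − 29.772)²/29.772 = 9.4485
χ² = 0.7329 + 0.4588 + 0.0281 + 0.9855 + 0.0691 + 1.6285 + 2.2706 + 9.4360 + 2.7081 + 0.4007 + 5.5558 + 9.4485 = 33.72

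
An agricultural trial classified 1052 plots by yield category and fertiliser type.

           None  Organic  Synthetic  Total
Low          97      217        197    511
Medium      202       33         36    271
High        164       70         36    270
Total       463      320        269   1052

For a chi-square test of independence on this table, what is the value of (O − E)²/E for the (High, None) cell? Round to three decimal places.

Row total (High) = 270; column total (None) = 463; N = 1052.
Expected count E = 270 × 463 / 1052 = 118.8308.
Contribution = (O − E)²/E = (164 − 118.8308)² / 118.8308 = 17.169.

17.169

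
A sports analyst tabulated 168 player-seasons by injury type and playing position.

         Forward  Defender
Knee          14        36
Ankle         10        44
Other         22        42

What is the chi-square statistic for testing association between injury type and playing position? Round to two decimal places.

Row totals: 50, 54, 64. Column totals: 46, 122. Grand total N = 168.
Expected counts (row total × column total / N):
  Knee, Forward: 50×46/168 = 13.690
  Knee, Defender: 50×122/168 = 36.310
  Ankle, Forward: 54×46/168 = 14.786
  Ankle, Defender: 54×122/168 = 39.214
  Other, Forward: 64×46/168 = 17.524
  Other, Defender: 64×122/168 = 46.476
Contributions (O − E)²/E:
  (14 − 13.690)²/13.690 = 0.0070
  (36 − 36.310)²/36.310 = 0.0026
  (10 − 14.786)²/14.786 = 1.5492
  (44 − 39.214)²/39.214 = 0.5841
  (22 − 17.524)²/17.524 = 1.1433
  (42 − 46.476)²/46.476 = 0.4311
χ² = 0.0070 + 0.0026 + 1.5492 + 0.5841 + 1.1433 + 0.4311 = 3.72

3.72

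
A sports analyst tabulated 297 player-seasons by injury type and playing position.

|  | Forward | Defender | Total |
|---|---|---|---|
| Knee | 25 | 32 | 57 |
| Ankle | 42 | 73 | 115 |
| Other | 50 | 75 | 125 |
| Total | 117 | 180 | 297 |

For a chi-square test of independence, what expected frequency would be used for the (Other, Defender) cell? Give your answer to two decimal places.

Row total (Other) = 125; column total (Defender) = 180; grand total N = 297.
Expected count = (row total × column total) / N = 125 × 180 / 297 = 75.76.

75.76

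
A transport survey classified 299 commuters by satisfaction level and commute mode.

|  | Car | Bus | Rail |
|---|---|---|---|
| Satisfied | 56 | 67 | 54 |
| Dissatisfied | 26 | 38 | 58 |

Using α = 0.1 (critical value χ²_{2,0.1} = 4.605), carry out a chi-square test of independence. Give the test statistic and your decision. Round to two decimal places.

Row totals: 177, 122. Column totals: 82, 105, 112. Grand total N = 299.
Expected counts (row total × column total / N):
  Satisfied, Car: 177×82/299 = 48.542
  Satisfied, Bus: 177×105/299 = 62.157
  Satisfied, Rail: 177×112/299 = 66.301
  Dissatisfied, Car: 122×82/299 = 33.458
  Dissatisfied, Bus: 122×105/299 = 42.843
  Dissatisfied, Rail: 122×112/299 = 45.699
Contributions (O − E)²/E:
  (56 − 48.542)²/48.542 = 1.1458
  (67 − 62.157)²/62.157 = 0.3773
  (54 − 66.301)²/66.301 = 2.2822
  (26 − 33.458)²/33.458 = 1.6624
  (38 − 42.843)²/42.843 = 0.5475
  (58 − 45.699)²/45.699 = 3.3111
χ² = 1.1458 + 0.3773 + 2.2822 + 1.6624 + 0.5475 + 3.3111 = 9.33
df = (2−1)(3−1) = 2. Since 9.33 > 4.605, reject the null hypothesis of independence at α = 0.1.

9.33; reject H₀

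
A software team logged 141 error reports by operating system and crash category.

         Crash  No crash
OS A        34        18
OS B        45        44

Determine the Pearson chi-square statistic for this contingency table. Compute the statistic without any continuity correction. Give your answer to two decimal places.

Row totals: 52, 89. Column totals: 79, 62. Grand total N = 141.
Expected counts (row total × column total / N):
  OS A, Crash: 52×79/141 = 29.135
  OS A, No crash: 52×62/141 = 22.865
  OS B, Crash: 89×79/141 = 49.865
  OS B, No crash: 89×62/141 = 39.135
Contributions (O − E)²/E:
  (34 − 29.135)²/29.135 = 0.8124
  (18 − 22.865)²/22.865 = 1.0351
  (45 − 49.865)²/49.865 = 0.4746
  (44 − 39.135)²/39.135 = 0.6048
χ² = 0.8124 + 1.0351 + 0.4746 + 0.6048 = 2.93

2.93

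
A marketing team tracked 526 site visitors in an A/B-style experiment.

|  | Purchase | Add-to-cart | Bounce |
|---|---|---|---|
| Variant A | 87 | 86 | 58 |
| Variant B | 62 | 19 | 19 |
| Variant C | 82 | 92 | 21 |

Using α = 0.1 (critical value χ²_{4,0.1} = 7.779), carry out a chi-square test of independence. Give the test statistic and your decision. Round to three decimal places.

Row totals: 231, 100, 195. Column totals: 231, 197, 98. Grand total N = 526.
Expected counts (row total × column total / N):
  Variant A, Purchase: 231×231/526 = 101.4468
  Variant A, Add-to-cart: 231×197/526 = 86.5152
  Variant A, Bounce: 231×98/526 = 43.0380
  Variant B, Purchase: 100×231/526 = 43.9163
  Variant B, Add-to-cart: 100×197/526 = 37.4525
  Variant B, Bounce: 100×98/526 = 18.6312
  Variant C, Purchase: 195×231/526 = 85.6369
  Variant C, Add-to-cart: 195×197/526 = 73.0323
  Variant C, Bounce: 195×98/526 = 36.3308
Contributions (O − E)²/E:
  (87 − 101.4468)²/101.4468 = 2.0573
  (86 − 86.5152)²/86.5152 = 0.0031
  (58 − 43.0380)²/43.0380 = 5.2015
  (62 − 43.9163)²/43.9163 = 7.4464
  (19 − 37.4525)²/37.4525 = 9.0914
  (19 − 18.6312)²/18.6312 = 0.0073
  (82 − 85.6369)²/85.6369 = 0.1545
  (92 − 73.0323)²/73.0323 = 4.9262
  (21 − 36.3308)²/36.3308 = 6.4693
χ² = 2.0573 + 0.0031 + 5.2015 + 7.4464 + 9.0914 + 0.0073 + 0.1545 + 4.9262 + 6.4693 = 35.357
df = (3−1)(3−1) = 4. Since 35.357 > 7.779, reject the null hypothesis of independence at α = 0.1.

35.357; reject H₀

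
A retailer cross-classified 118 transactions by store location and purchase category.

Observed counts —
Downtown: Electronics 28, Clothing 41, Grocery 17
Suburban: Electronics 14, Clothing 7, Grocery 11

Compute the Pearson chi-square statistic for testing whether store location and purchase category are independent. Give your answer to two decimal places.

Row totals: 86, 32. Column totals: 42, 48, 28. Grand total N = 118.
Expected counts (row total × column total / N):
  Downtown, Electronics: 86×42/118 = 30.610
  Downtown, Clothing: 86×48/118 = 34.983
  Downtown, Grocery: 86×28/118 = 20.407
  Suburban, Electronics: 32×42/118 = 11.390
  Suburban, Clothing: 32×48/118 = 13.017
  Suburban, Grocery: 32×28/118 = 7.593
Contributions (O − E)²/E:
  (28 − 30.610)²/30.610 = 0.2225
  (41 − 34.983)²/34.983 = 1.0349
  (17 − 20.407)²/20.407 = 0.5688
  (14 − 11.390)²/11.390 = 0.5981
  (7 − 13.017)²/13.017 = 2.7813
  (11 − 7.593)²/7.593 = 1.5287
χ² = 0.2225 + 1.0349 + 0.5688 + 0.5981 + 2.7813 + 1.5287 = 6.73

6.73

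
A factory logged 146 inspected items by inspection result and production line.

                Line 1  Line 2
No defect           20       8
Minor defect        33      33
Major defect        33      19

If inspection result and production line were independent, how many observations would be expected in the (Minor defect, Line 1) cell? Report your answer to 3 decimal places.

38.877

Row total (Minor defect) = 66; column total (Line 1) = 86; grand total N = 146.
Expected count = (row total × column total) / N = 66 × 86 / 146 = 38.877.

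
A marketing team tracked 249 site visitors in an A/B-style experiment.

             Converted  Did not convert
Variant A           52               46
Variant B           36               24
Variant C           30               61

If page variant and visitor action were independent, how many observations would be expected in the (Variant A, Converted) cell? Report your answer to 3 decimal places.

46.442

Row total (Variant A) = 98; column total (Converted) = 118; grand total N = 249.
Expected count = (row total × column total) / N = 98 × 118 / 249 = 46.442.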